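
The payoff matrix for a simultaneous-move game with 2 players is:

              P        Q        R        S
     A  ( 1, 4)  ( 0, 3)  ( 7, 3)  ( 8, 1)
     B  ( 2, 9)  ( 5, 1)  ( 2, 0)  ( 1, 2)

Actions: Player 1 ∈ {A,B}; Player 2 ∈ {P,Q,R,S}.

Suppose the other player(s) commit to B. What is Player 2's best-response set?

P2 best: {P}

u_2(P vs B) = 9
u_2(Q vs B) = 1
u_2(R vs B) = 0
u_2(S vs B) = 2
max payoff 9 at {P}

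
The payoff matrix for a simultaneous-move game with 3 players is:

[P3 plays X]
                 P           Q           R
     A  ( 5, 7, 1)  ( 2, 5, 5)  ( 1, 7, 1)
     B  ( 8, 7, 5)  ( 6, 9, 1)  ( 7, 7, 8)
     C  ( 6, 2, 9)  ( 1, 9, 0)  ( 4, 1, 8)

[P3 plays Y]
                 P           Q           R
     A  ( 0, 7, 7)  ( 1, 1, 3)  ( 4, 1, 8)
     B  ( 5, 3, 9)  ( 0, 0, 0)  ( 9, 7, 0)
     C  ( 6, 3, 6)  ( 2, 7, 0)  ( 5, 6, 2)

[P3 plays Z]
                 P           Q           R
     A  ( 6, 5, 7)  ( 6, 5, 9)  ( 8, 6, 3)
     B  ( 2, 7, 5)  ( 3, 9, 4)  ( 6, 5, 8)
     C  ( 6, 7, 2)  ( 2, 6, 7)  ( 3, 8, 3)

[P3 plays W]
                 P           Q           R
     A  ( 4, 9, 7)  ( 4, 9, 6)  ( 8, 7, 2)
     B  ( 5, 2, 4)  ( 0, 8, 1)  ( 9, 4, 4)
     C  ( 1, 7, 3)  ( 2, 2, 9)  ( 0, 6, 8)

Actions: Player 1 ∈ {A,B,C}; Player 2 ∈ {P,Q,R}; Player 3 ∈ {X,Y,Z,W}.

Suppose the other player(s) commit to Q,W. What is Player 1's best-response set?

u_1(A vs Q,W) = 4
u_1(B vs Q,W) = 0
u_1(C vs Q,W) = 2
max payoff 4 at {A}

BR_1 = {A}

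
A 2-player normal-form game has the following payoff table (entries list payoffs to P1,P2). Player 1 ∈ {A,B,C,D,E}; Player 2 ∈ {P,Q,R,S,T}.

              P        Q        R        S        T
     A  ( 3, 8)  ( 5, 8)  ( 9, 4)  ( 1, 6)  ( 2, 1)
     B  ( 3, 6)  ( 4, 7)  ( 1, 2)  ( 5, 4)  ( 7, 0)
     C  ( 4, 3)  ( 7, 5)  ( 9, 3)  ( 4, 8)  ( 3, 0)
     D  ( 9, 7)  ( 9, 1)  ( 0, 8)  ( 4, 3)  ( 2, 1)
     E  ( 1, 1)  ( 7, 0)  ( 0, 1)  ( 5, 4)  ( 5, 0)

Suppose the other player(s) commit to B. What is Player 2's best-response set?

P2 best: {Q}

u_2(P vs B) = 6
u_2(Q vs B) = 7
u_2(R vs B) = 2
u_2(S vs B) = 4
u_2(T vs B) = 0
max payoff 7 at {Q}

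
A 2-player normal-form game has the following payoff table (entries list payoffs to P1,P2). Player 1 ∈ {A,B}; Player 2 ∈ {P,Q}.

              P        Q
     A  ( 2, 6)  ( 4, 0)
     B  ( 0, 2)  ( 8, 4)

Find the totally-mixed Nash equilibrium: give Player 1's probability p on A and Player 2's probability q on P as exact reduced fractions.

p=1/4, q=2/3

P1 indiff ⇒ q·2+(1-q)·4 = q·0+(1-q)·8 ⇒ q(2) = (1-q)(4) ⇒ q = 2/3
P2 indiff ⇒ p·6+(1-p)·2 = p·0+(1-p)·4 ⇒ p(6) = (1-p)(2) ⇒ p = 1/4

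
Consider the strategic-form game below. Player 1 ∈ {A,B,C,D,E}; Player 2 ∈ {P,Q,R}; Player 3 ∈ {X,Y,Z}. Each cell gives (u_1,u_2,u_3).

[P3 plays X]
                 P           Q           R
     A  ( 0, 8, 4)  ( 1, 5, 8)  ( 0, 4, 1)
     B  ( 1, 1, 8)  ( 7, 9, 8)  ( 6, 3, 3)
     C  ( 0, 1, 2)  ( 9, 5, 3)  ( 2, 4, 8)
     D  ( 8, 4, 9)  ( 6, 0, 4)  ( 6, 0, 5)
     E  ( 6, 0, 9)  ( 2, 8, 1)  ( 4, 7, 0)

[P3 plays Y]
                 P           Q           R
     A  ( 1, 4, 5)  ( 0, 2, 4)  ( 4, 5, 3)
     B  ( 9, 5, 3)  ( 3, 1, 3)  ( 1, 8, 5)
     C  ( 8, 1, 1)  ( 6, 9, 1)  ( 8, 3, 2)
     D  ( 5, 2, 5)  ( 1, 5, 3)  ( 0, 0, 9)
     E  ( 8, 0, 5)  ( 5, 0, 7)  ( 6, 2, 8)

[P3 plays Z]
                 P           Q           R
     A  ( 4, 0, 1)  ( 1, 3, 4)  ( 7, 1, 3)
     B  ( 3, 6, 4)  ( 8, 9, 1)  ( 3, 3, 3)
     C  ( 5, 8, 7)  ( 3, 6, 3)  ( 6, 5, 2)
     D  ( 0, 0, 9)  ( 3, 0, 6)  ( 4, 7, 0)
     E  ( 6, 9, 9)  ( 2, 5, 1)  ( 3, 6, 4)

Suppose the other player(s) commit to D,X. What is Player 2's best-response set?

u_2(P vs D,X) = 4
u_2(Q vs D,X) = 0
u_2(R vs D,X) = 0
max payoff 4 at {P}

P2 best: {P}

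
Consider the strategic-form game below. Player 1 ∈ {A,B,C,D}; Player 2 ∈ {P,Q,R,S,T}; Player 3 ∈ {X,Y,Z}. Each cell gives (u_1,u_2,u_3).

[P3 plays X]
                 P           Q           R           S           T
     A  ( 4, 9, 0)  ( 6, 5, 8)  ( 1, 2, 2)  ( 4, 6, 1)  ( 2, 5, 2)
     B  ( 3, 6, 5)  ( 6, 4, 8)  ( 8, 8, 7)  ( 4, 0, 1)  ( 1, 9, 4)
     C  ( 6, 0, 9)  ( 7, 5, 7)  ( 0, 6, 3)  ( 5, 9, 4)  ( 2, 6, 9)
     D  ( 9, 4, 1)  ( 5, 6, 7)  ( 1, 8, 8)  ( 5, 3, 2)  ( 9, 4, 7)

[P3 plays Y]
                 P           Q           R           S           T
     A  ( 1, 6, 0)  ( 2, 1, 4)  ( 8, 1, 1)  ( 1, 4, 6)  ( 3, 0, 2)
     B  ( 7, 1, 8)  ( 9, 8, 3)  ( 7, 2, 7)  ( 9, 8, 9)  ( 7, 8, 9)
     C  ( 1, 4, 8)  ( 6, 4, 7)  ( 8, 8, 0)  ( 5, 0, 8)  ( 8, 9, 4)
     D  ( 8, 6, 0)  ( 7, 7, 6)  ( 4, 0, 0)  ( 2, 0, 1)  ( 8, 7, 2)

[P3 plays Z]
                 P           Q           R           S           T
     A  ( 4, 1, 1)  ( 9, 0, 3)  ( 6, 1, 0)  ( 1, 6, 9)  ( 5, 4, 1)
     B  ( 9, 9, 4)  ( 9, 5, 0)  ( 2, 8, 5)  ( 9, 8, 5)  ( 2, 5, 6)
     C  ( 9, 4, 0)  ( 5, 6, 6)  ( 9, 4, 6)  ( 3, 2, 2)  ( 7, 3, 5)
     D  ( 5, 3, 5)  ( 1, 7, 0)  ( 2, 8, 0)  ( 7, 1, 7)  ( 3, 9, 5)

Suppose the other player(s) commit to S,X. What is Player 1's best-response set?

u_1(A vs S,X) = 4
u_1(B vs S,X) = 4
u_1(C vs S,X) = 5
u_1(D vs S,X) = 5
max payoff 5 at {C,D}

P1 best: {C,D}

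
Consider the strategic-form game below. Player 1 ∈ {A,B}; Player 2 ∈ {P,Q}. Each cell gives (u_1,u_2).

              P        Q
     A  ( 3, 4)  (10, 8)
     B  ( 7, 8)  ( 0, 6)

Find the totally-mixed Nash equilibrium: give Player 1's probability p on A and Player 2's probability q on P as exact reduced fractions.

(p,q) = (1/3, 5/7)

P1 indiff ⇒ q·3+(1-q)·10 = q·7+(1-q)·0 ⇒ q(-4) = (1-q)(-10) ⇒ q = 5/7
P2 indiff ⇒ p·4+(1-p)·8 = p·8+(1-p)·6 ⇒ p(-4) = (1-p)(-2) ⇒ p = 1/3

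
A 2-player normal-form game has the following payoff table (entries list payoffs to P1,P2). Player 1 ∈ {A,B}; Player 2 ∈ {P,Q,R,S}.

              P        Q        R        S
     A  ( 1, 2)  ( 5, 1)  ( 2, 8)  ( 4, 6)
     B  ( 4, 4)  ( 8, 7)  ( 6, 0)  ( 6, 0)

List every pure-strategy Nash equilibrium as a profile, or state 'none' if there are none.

(A,P): not NE [P1→B gives 4>1; P2→R gives 8>2]
(A,Q): not NE [P1→B gives 8>5; P2→R gives 8>1]
(A,R): not NE [P1→B gives 6>2]
(A,S): not NE [P1→B gives 6>4; P2→R gives 8>6]
(B,P): not NE [P2→Q gives 7>4]
(B,Q): NE
(B,R): not NE [P2→Q gives 7>0]
(B,S): not NE [P2→Q gives 7>0]

NE set: (B,Q)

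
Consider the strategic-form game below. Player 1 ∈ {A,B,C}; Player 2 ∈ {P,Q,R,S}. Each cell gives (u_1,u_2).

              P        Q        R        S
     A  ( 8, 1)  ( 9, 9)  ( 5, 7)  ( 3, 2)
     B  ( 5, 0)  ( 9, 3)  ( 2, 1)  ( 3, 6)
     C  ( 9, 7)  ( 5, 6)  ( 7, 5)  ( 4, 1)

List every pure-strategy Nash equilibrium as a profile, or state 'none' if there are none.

(A,P): not NE [P1→C gives 9>8; P2→Q gives 9>1]
(A,Q): NE
(A,R): not NE [P1→C gives 7>5; P2→Q gives 9>7]
(A,S): not NE [P1→C gives 4>3; P2→Q gives 9>2]
(B,P): not NE [P1→C gives 9>5; P2→S gives 6>0]
(B,Q): not NE [P2→S gives 6>3]
(B,R): not NE [P1→C gives 7>2; P2→S gives 6>1]
(B,S): not NE [P1→C gives 4>3]
(C,P): NE
(C,Q): not NE [P1→B gives 9>5; P2→P gives 7>6]
(C,R): not NE [P2→P gives 7>5]
(C,S): not NE [P2→P gives 7>1]

Nash profiles: (A,Q), (C,P)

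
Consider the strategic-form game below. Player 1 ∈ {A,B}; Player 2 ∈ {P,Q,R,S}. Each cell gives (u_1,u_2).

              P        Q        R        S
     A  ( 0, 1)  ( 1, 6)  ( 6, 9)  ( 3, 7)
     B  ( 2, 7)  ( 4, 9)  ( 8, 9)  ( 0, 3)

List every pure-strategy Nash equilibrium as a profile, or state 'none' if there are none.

(A,P): not NE [P1→B gives 2>0; P2→R gives 9>1]
(A,Q): not NE [P1→B gives 4>1; P2→R gives 9>6]
(A,R): not NE [P1→B gives 8>6]
(A,S): not NE [P2→R gives 9>7]
(B,P): not NE [P2→R gives 9>7]
(B,Q): NE
(B,R): NE
(B,S): not NE [P1→A gives 3>0; P2→R gives 9>3]

Nash profiles: (B,Q), (B,R)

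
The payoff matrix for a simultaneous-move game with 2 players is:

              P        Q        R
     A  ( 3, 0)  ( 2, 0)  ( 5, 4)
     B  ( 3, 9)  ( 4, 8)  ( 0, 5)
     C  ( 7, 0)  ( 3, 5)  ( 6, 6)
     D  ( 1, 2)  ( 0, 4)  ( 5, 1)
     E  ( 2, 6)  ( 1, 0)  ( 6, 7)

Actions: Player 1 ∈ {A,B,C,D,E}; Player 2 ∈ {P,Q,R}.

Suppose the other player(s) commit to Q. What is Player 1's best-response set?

argmax u_1 = {B}

u_1(A vs Q) = 2
u_1(B vs Q) = 4
u_1(C vs Q) = 3
u_1(D vs Q) = 0
u_1(E vs Q) = 1
max payoff 4 at {B}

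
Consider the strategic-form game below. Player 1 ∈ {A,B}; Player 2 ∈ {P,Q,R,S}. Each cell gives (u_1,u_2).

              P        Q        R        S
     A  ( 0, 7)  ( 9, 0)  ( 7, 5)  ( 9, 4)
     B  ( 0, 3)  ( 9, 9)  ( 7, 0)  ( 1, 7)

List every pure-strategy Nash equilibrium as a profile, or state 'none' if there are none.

Nash profiles: (A,P), (B,Q)

(A,P): NE
(A,Q): not NE [P2→P gives 7>0]
(A,R): not NE [P2→P gives 7>5]
(A,S): not NE [P2→P gives 7>4]
(B,P): not NE [P2→Q gives 9>3]
(B,Q): NE
(B,R): not NE [P2→Q gives 9>0]
(B,S): not NE [P1→A gives 9>1; P2→Q gives 9>7]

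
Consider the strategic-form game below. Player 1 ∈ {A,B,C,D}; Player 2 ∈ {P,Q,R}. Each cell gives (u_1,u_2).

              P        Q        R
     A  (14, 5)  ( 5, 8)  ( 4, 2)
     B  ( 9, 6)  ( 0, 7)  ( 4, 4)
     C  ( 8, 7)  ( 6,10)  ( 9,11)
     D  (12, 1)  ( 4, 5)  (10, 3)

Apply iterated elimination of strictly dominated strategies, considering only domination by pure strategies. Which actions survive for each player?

Remaining: P1:{C,D} P2:{Q,R}

P1 drop B (D beats it: P:12>9 Q:4>0 R:10>4)
P2 drop P (Q beats it: A:8>5 C:10>7 D:5>1)
P1 drop A (C beats it: Q:6>5 R:9>4)
P1→{C,D} P2→{Q,R}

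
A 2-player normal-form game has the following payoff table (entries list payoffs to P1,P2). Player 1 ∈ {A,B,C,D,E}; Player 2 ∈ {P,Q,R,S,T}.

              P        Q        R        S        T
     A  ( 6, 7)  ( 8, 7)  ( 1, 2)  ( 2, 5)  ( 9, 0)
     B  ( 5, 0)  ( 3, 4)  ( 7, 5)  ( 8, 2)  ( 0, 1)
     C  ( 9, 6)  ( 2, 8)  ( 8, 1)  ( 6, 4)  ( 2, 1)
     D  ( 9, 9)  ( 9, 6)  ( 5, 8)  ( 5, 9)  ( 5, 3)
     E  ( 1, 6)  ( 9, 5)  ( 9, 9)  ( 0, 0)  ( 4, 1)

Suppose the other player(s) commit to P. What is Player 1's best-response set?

argmax u_1 = {C,D}

u_1(A vs P) = 6
u_1(B vs P) = 5
u_1(C vs P) = 9
u_1(D vs P) = 9
u_1(E vs P) = 1
max payoff 9 at {C,D}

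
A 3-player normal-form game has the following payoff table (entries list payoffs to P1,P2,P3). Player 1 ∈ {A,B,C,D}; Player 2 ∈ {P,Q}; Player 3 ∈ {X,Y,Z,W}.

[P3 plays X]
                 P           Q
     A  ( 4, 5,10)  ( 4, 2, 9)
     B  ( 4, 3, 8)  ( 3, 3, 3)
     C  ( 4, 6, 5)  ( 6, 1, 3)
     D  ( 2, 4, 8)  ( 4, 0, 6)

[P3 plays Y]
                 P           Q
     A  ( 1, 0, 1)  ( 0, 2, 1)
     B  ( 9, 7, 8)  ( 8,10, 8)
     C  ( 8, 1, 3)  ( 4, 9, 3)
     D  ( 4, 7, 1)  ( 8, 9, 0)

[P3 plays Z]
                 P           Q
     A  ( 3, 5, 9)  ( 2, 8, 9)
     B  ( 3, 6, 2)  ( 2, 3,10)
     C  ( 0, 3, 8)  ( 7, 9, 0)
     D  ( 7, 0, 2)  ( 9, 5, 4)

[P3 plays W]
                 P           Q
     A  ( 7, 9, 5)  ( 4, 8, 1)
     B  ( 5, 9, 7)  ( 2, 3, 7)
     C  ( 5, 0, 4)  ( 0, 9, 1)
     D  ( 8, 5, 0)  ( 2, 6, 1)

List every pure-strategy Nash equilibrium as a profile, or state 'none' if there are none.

Nash profiles: (A,P,X), (B,P,X)

(A,P,X): NE
(A,P,Y): not NE [P1→B gives 9>1; P2→Q gives 2>0; P3→X gives 10>1]
(A,P,Z): not NE [P1→D gives 7>3; P2→Q gives 8>5; P3→X gives 10>9]
(A,P,W): not NE [P1→D gives 8>7; P3→X gives 10>5]
(A,Q,X): not NE [P1→C gives 6>4; P2→P gives 5>2]
(A,Q,Y): not NE [P1→D gives 8>0; P3→Z gives 9>1]
(A,Q,Z): not NE [P1→D gives 9>2]
(A,Q,W): not NE [P2→P gives 9>8; P3→Z gives 9>1]
(B,P,X): NE
(B,P,Y): not NE [P2→Q gives 10>7]
(B,P,Z): not NE [P1→D gives 7>3; P3→Y gives 8>2]
(B,P,W): not NE [P1→D gives 8>5; P3→Y gives 8>7]
(B,Q,X): not NE [P1→C gives 6>3; P3→Z gives 10>3]
(B,Q,Y): not NE [P3→Z gives 10>8]
(B,Q,Z): not NE [P1→D gives 9>2; P2→P gives 6>3]
(B,Q,W): not NE [P1→A gives 4>2; P2→P gives 9>3; P3→Z gives 10>7]
(C,P,X): not NE [P3→Z gives 8>5]
(C,P,Y): not NE [P1→B gives 9>8; P2→Q gives 9>1; P3→Z gives 8>3]
(C,P,Z): not NE [P1→D gives 7>0; P2→Q gives 9>3]
(C,P,W): not NE [P1→D gives 8>5; P2→Q gives 9>0; P3→Z gives 8>4]
(C,Q,X): not NE [P2→P gives 6>1]
(C,Q,Y): not NE [P1→D gives 8>4]
(C,Q,Z): not NE [P1→D gives 9>7; P3→Y gives 3>0]
(C,Q,W): not NE [P1→A gives 4>0; P3→Y gives 3>1]
(D,P,X): not NE [P1→C gives 4>2]
(D,P,Y): not NE [P1→B gives 9>4; P2→Q gives 9>7; P3→X gives 8>1]
(D,P,Z): not NE [P2→Q gives 5>0; P3→X gives 8>2]
(D,P,W): not NE [P2→Q gives 6>5; P3→X gives 8>0]
(D,Q,X): not NE [P1→C gives 6>4; P2→P gives 4>0]
(D,Q,Y): not NE [P3→X gives 6>0]
(D,Q,Z): not NE [P3→X gives 6>4]
(D,Q,W): not NE [P1→A gives 4>2; P3→X gives 6>1]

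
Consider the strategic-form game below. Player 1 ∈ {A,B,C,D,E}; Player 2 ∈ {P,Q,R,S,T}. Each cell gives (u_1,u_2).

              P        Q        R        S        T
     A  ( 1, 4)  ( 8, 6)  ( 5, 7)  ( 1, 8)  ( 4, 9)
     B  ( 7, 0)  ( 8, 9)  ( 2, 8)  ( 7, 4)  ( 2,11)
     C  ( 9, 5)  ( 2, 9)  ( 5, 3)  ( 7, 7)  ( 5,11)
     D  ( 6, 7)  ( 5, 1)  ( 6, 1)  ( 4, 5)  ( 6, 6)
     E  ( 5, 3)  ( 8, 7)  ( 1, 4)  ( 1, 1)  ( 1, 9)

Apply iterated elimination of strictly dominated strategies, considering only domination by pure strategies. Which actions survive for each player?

Remaining: P1:{C,D} P2:{P,T}

P2 drop Q (T beats it: A:9>6 B:11>9 C:11>9 D:6>1 E:9>7)
P1 drop A (D beats it: P:6>1 R:6>5 S:4>1 T:6>4)
P1 drop E (B beats it: P:7>5 R:2>1 S:7>1 T:2>1)
P2 drop R (T beats it: B:11>8 C:11>3 D:6>1)
P2 drop S (T beats it: B:11>4 C:11>7 D:6>5)
P1 drop B (C beats it: P:9>7 T:5>2)
P1→{C,D} P2→{P,T}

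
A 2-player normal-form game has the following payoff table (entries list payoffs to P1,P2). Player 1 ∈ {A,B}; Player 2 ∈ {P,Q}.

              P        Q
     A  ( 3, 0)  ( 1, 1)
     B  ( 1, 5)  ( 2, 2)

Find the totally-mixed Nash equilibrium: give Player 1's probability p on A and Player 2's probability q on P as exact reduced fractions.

P1 indiff ⇒ q·3+(1-q)·1 = q·1+(1-q)·2 ⇒ q(2) = (1-q)(1) ⇒ q = 1/3
P2 indiff ⇒ p·0+(1-p)·5 = p·1+(1-p)·2 ⇒ p(-1) = (1-p)(-3) ⇒ p = 3/4

(p,q) = (3/4, 1/3)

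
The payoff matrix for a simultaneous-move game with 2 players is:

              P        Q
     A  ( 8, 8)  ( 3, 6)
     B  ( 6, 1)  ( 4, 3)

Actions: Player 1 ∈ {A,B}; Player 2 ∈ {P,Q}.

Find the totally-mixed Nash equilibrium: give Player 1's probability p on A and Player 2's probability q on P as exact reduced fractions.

p=1/2, q=1/3

P1 indiff ⇒ q·8+(1-q)·3 = q·6+(1-q)·4 ⇒ q(2) = (1-q)(1) ⇒ q = 1/3
P2 indiff ⇒ p·8+(1-p)·1 = p·6+(1-p)·3 ⇒ p(2) = (1-p)(2) ⇒ p = 1/2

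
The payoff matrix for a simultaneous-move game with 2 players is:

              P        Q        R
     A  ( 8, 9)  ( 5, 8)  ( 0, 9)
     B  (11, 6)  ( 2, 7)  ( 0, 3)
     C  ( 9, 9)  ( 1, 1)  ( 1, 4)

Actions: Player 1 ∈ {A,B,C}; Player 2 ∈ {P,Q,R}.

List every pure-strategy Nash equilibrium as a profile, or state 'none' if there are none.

(A,P): not NE [P1→B gives 11>8]
(A,Q): not NE [P2→R gives 9>8]
(A,R): not NE [P1→C gives 1>0]
(B,P): not NE [P2→Q gives 7>6]
(B,Q): not NE [P1→A gives 5>2]
(B,R): not NE [P1→C gives 1>0; P2→Q gives 7>3]
(C,P): not NE [P1→B gives 11>9]
(C,Q): not NE [P1→A gives 5>1; P2→P gives 9>1]
(C,R): not NE [P2→P gives 9>4]

Equilibria: none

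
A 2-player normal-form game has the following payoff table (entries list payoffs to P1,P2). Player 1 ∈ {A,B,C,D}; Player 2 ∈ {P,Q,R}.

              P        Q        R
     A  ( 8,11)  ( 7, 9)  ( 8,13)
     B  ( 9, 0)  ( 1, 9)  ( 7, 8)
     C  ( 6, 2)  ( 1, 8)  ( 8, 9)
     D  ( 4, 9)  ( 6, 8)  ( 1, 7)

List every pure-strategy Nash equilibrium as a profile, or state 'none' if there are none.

NE set: (A,R), (C,R)

(A,P): not NE [P1→B gives 9>8; P2→R gives 13>11]
(A,Q): not NE [P2→R gives 13>9]
(A,R): NE
(B,P): not NE [P2→Q gives 9>0]
(B,Q): not NE [P1→A gives 7>1]
(B,R): not NE [P1→C gives 8>7; P2→Q gives 9>8]
(C,P): not NE [P1→B gives 9>6; P2→R gives 9>2]
(C,Q): not NE [P1→A gives 7>1; P2→R gives 9>8]
(C,R): NE
(D,P): not NE [P1→B gives 9>4]
(D,Q): not NE [P1→A gives 7>6; P2→P gives 9>8]
(D,R): not NE [P1→C gives 8>1; P2→P gives 9>7]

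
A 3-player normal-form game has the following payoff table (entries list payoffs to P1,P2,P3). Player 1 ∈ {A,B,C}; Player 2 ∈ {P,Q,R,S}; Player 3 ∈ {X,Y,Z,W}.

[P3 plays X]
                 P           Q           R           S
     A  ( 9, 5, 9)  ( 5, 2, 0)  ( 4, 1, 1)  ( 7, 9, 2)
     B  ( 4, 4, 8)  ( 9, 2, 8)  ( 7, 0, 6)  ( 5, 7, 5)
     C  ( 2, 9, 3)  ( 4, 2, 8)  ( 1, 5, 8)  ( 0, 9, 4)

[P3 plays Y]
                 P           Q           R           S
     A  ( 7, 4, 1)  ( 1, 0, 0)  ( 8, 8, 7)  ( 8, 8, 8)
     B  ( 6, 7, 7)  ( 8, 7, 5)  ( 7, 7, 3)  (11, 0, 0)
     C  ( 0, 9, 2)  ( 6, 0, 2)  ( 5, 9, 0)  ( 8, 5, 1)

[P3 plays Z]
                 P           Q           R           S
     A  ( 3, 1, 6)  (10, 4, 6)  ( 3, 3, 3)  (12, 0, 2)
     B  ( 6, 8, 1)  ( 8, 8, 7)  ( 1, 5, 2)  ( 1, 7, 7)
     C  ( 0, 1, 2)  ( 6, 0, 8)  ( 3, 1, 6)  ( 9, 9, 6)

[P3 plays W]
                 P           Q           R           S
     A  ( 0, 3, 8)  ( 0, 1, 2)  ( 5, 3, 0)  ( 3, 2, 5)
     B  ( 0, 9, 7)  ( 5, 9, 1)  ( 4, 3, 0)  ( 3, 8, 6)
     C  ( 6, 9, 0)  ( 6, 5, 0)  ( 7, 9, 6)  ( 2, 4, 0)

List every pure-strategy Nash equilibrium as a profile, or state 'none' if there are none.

(A,P,X): not NE [P2→S gives 9>5]
(A,P,Y): not NE [P2→S gives 8>4; P3→X gives 9>1]
(A,P,Z): not NE [P1→B gives 6>3; P2→Q gives 4>1; P3→X gives 9>6]
(A,P,W): not NE [P1→C gives 6>0; P3→X gives 9>8]
(A,Q,X): not NE [P1→B gives 9>5; P2→S gives 9>2; P3→Z gives 6>0]
(A,Q,Y): not NE [P1→B gives 8>1; P2→S gives 8>0; P3→Z gives 6>0]
(A,Q,Z): NE
(A,Q,W): not NE [P1→C gives 6>0; P2→R gives 3>1; P3→Z gives 6>2]
(A,R,X): not NE [P1→B gives 7>4; P2→S gives 9>1; P3→Y gives 7>1]
(A,R,Y): NE
(A,R,Z): not NE [P2→Q gives 4>3; P3→Y gives 7>3]
(A,R,W): not NE [P1→C gives 7>5; P3→Y gives 7>0]
(A,S,X): not NE [P3→Y gives 8>2]
(A,S,Y): not NE [P1→B gives 11>8]
(A,S,Z): not NE [P2→Q gives 4>0; P3→Y gives 8>2]
(A,S,W): not NE [P2→R gives 3>2; P3→Y gives 8>5]
(B,P,X): not NE [P1→A gives 9>4; P2→S gives 7>4]
(B,P,Y): not NE [P1→A gives 7>6; P3→X gives 8>7]
(B,P,Z): not NE [P3→X gives 8>1]
(B,P,W): not NE [P1→C gives 6>0; P3→X gives 8>7]
(B,Q,X): not NE [P2→S gives 7>2]
(B,Q,Y): not NE [P3→X gives 8>5]
(B,Q,Z): not NE [P1→A gives 10>8; P3→X gives 8>7]
(B,Q,W): not NE [P1→C gives 6>5; P3→X gives 8>1]
(B,R,X): not NE [P2→S gives 7>0]
(B,R,Y): not NE [P1→A gives 8>7; P3→X gives 6>3]
(B,R,Z): not NE [P1→C gives 3>1; P2→Q gives 8>5; P3→X gives 6>2]
(B,R,W): not NE [P1→C gives 7>4; P2→Q gives 9>3; P3→X gives 6>0]
(B,S,X): not NE [P1→A gives 7>5; P3→Z gives 7>5]
(B,S,Y): not NE [P2→R gives 7>0; P3→Z gives 7>0]
(B,S,Z): not NE [P1→A gives 12>1; P2→Q gives 8>7]
(B,S,W): not NE [P2→Q gives 9>8; P3→Z gives 7>6]
(C,P,X): not NE [P1→A gives 9>2]
(C,P,Y): not NE [P1→A gives 7>0; P3→X gives 3>2]
(C,P,Z): not NE [P1→B gives 6>0; P2→S gives 9>1; P3→X gives 3>2]
(C,P,W): not NE [P3→X gives 3>0]
(C,Q,X): not NE [P1→B gives 9>4; P2→S gives 9>2]
(C,Q,Y): not NE [P1→B gives 8>6; P2→R gives 9>0; P3→Z gives 8>2]
(C,Q,Z): not NE [P1→A gives 10>6; P2→S gives 9>0]
(C,Q,W): not NE [P2→R gives 9>5; P3→Z gives 8>0]
(C,R,X): not NE [P1→B gives 7>1; P2→S gives 9>5]
(C,R,Y): not NE [P1→A gives 8>5; P3→X gives 8>0]
(C,R,Z): not NE [P2→S gives 9>1; P3→X gives 8>6]
(C,R,W): not NE [P3→X gives 8>6]
(C,S,X): not NE [P1→A gives 7>0; P3→Z gives 6>4]
(C,S,Y): not NE [P1→B gives 11>8; P2→R gives 9>5; P3→Z gives 6>1]
(C,S,Z): not NE [P1→A gives 12>9]
(C,S,W): not NE [P1→B gives 3>2; P2→R gives 9>4; P3→Z gives 6>0]

NE set: (A,Q,Z), (A,R,Y)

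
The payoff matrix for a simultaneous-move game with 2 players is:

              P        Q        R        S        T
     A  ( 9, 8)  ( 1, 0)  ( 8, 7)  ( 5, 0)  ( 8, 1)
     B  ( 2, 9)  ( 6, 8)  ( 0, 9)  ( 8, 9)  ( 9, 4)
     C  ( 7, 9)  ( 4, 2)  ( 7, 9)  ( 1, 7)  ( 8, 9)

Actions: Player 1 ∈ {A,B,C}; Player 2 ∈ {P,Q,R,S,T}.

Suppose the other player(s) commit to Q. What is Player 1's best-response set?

BR_1 = {B}

u_1(A vs Q) = 1
u_1(B vs Q) = 6
u_1(C vs Q) = 4
max payoff 6 at {B}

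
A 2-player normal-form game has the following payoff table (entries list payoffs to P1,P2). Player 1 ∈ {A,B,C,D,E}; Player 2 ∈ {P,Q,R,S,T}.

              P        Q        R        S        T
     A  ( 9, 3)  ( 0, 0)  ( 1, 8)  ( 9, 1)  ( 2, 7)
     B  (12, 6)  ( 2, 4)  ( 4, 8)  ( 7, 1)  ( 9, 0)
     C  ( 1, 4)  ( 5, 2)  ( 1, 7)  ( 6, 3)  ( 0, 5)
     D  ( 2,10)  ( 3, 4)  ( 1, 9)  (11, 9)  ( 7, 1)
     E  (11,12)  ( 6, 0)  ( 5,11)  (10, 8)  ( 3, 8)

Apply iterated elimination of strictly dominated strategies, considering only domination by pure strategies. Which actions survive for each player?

P1 drop A (E beats it: P:11>9 Q:6>0 R:5>1 S:10>9 T:3>2)
P1 drop C (E beats it: P:11>1 Q:6>5 R:5>1 S:10>6 T:3>0)
P2 drop Q (P beats it: B:6>4 D:10>4 E:12>0)
P2 drop S (P beats it: B:6>1 D:10>9 E:12>8)
P1 drop D (B beats it: P:12>2 R:4>1 T:9>7)
P2 drop T (P beats it: B:6>0 E:12>8)
P1→{B,E} P2→{P,R}

IESDS → P1:{B,E} P2:{P,R}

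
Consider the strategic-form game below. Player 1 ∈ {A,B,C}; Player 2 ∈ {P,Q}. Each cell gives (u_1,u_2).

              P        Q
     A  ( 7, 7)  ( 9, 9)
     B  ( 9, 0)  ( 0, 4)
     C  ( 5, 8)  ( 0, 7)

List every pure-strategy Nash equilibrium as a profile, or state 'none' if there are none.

(A,P): not NE [P1→B gives 9>7; P2→Q gives 9>7]
(A,Q): NE
(B,P): not NE [P2→Q gives 4>0]
(B,Q): not NE [P1→A gives 9>0]
(C,P): not NE [P1→B gives 9>5]
(C,Q): not NE [P1→A gives 9>0; P2→P gives 8>7]

PSNE = {(A,Q)}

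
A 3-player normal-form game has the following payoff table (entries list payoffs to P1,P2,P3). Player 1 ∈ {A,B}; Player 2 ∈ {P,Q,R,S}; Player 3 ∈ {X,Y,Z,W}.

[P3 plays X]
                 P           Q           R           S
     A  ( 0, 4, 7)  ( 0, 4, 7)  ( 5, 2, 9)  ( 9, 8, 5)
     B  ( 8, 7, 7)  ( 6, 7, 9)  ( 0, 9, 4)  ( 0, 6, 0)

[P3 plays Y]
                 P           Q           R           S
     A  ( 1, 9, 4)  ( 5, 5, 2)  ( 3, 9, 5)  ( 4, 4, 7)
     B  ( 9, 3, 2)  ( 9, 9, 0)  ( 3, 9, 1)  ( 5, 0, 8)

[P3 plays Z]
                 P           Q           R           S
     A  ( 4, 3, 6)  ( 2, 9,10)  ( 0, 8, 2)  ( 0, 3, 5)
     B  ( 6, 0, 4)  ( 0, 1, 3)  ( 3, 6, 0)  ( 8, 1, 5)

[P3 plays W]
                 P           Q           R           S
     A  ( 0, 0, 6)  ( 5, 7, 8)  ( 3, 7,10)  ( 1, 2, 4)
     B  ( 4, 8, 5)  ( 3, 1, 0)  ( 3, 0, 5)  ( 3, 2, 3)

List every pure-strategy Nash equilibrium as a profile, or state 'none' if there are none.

NE set: (A,Q,Z), (A,R,W)

(A,P,X): not NE [P1→B gives 8>0; P2→S gives 8>4]
(A,P,Y): not NE [P1→B gives 9>1; P3→X gives 7>4]
(A,P,Z): not NE [P1→B gives 6>4; P2→Q gives 9>3; P3→X gives 7>6]
(A,P,W): not NE [P1→B gives 4>0; P2→R gives 7>0; P3→X gives 7>6]
(A,Q,X): not NE [P1→B gives 6>0; P2→S gives 8>4; P3→Z gives 10>7]
(A,Q,Y): not NE [P1→B gives 9>5; P2→R gives 9>5; P3→Z gives 10>2]
(A,Q,Z): NE
(A,Q,W): not NE [P3→Z gives 10>8]
(A,R,X): not NE [P2→S gives 8>2; P3→W gives 10>9]
(A,R,Y): not NE [P3→W gives 10>5]
(A,R,Z): not NE [P1→B gives 3>0; P2→Q gives 9>8; P3→W gives 10>2]
(A,R,W): NE
(A,S,X): not NE [P3→Y gives 7>5]
(A,S,Y): not NE [P1→B gives 5>4; P2→R gives 9>4]
(A,S,Z): not NE [P1→B gives 8>0; P2→Q gives 9>3; P3→Y gives 7>5]
(A,S,W): not NE [P1→B gives 3>1; P2→R gives 7>2; P3→Y gives 7>4]
(B,P,X): not NE [P2→R gives 9>7]
(B,P,Y): not NE [P2→R gives 9>3; P3→X gives 7>2]
(B,P,Z): not NE [P2→R gives 6>0; P3→X gives 7>4]
(B,P,W): not NE [P3→X gives 7>5]
(B,Q,X): not NE [P2→R gives 9>7]
(B,Q,Y): not NE [P3→X gives 9>0]
(B,Q,Z): not NE [P1→A gives 2>0; P2→R gives 6>1; P3→X gives 9>3]
(B,Q,W): not NE [P1→A gives 5>3; P2→P gives 8>1; P3→X gives 9>0]
(B,R,X): not NE [P1→A gives 5>0; P3→W gives 5>4]
(B,R,Y): not NE [P3→W gives 5>1]
(B,R,Z): not NE [P3→W gives 5>0]
(B,R,W): not NE [P2→P gives 8>0]
(B,S,X): not NE [P1→A gives 9>0; P2→R gives 9>6; P3→Y gives 8>0]
(B,S,Y): not NE [P2→R gives 9>0]
(B,S,Z): not NE [P2→R gives 6>1; P3→Y gives 8>5]
(B,S,W): not NE [P2→P gives 8>2; P3→Y gives 8>3]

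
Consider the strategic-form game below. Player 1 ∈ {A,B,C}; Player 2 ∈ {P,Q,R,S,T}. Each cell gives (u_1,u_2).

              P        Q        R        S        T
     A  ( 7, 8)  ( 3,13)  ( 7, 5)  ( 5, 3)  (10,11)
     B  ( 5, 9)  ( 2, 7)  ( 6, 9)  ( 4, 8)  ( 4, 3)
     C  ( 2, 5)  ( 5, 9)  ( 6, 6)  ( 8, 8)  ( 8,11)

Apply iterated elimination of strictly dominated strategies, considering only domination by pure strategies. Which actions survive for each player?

P1 drop B (A beats it: P:7>5 Q:3>2 R:7>6 S:5>4 T:10>4)
P2 drop P (Q beats it: A:13>8 C:9>5)
P2 drop R (Q beats it: A:13>5 C:9>6)
P2 drop S (Q beats it: A:13>3 C:9>8)
P1→{A,C} P2→{Q,T}

IESDS → P1:{A,C} P2:{Q,T}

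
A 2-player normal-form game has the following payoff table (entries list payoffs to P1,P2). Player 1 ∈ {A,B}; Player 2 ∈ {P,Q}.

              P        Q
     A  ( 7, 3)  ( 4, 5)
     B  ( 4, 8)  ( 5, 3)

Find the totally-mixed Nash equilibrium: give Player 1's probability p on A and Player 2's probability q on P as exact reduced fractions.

P1 indiff ⇒ q·7+(1-q)·4 = q·4+(1-q)·5 ⇒ q(3) = (1-q)(1) ⇒ q = 1/4
P2 indiff ⇒ p·3+(1-p)·8 = p·5+(1-p)·3 ⇒ p(-2) = (1-p)(-5) ⇒ p = 5/7

p=5/7, q=1/4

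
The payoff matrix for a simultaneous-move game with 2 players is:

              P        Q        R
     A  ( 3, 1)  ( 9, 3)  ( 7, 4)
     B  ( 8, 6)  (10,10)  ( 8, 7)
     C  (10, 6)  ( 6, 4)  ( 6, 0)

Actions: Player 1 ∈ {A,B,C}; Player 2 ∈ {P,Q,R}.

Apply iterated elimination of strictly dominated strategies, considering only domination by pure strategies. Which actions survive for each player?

Remaining: P1:{B,C} P2:{P,Q}

P1 drop A (B beats it: P:8>3 Q:10>9 R:8>7)
P2 drop R (Q beats it: B:10>7 C:4>0)
P1→{B,C} P2→{P,Q}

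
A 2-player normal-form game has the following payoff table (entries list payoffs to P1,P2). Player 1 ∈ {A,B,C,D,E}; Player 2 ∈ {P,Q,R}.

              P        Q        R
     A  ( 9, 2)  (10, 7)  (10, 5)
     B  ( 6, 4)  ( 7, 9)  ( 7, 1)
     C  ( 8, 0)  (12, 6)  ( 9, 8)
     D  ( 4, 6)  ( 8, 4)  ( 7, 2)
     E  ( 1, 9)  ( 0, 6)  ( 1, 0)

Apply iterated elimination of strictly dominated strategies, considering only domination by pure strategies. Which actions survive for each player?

IESDS → P1:{A,C} P2:{Q,R}

P1 drop B (A beats it: P:9>6 Q:10>7 R:10>7)
P1 drop D (A beats it: P:9>4 Q:10>8 R:10>7)
P1 drop E (A beats it: P:9>1 Q:10>0 R:10>1)
P2 drop P (Q beats it: A:7>2 C:6>0)
P1→{A,C} P2→{Q,R}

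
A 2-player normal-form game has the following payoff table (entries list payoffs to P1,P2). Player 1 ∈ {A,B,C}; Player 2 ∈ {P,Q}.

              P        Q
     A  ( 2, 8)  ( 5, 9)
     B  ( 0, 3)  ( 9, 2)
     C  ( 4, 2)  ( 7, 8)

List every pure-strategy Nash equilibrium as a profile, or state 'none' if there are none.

(A,P): not NE [P1→C gives 4>2; P2→Q gives 9>8]
(A,Q): not NE [P1→B gives 9>5]
(B,P): not NE [P1→C gives 4>0]
(B,Q): not NE [P2→P gives 3>2]
(C,P): not NE [P2→Q gives 8>2]
(C,Q): not NE [P1→B gives 9>7]

No pure NE.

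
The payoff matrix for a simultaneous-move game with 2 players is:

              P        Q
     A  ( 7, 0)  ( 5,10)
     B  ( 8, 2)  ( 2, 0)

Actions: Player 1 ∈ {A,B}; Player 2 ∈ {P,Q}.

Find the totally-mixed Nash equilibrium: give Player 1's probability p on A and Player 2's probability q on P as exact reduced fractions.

p=1/6, q=3/4

P1 indiff ⇒ q·7+(1-q)·5 = q·8+(1-q)·2 ⇒ q(-1) = (1-q)(-3) ⇒ q = 3/4
P2 indiff ⇒ p·0+(1-p)·2 = p·10+(1-p)·0 ⇒ p(-10) = (1-p)(-2) ⇒ p = 1/6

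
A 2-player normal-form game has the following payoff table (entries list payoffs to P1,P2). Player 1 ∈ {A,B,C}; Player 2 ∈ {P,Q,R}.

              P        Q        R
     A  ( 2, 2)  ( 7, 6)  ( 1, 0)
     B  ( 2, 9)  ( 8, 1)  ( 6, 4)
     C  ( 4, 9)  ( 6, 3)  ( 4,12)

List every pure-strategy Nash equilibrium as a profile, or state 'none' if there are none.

(A,P): not NE [P1→C gives 4>2; P2→Q gives 6>2]
(A,Q): not NE [P1→B gives 8>7]
(A,R): not NE [P1→B gives 6>1; P2→Q gives 6>0]
(B,P): not NE [P1→C gives 4>2]
(B,Q): not NE [P2→P gives 9>1]
(B,R): not NE [P2→P gives 9>4]
(C,P): not NE [P2→R gives 12>9]
(C,Q): not NE [P1→B gives 8>6; P2→R gives 12>3]
(C,R): not NE [P1→B gives 6>4]

No pure NE.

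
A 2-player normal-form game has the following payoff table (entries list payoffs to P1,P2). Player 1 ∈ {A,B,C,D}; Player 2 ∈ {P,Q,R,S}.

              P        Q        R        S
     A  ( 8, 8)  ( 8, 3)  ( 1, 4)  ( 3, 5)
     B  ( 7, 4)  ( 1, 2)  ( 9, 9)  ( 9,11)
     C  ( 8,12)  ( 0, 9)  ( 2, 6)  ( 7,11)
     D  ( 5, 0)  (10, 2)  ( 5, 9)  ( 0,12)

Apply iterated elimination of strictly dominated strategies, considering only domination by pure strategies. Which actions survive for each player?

P2 drop Q (S beats it: A:5>3 B:11>2 C:11>9 D:12>2)
P1 drop D (B beats it: P:7>5 R:9>5 S:9>0)
P2 drop R (S beats it: A:5>4 B:11>9 C:11>6)
P1→{A,B,C} P2→{P,S}

Survivors P1:{A,B,C} P2:{P,S}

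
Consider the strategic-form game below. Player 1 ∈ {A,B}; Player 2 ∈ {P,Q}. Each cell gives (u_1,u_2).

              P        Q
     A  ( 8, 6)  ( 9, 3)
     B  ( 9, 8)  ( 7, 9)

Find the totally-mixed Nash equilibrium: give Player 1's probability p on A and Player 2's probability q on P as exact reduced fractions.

P1 mixes 1/4 on A; P2 mixes 2/3 on P

P1 indiff ⇒ q·8+(1-q)·9 = q·9+(1-q)·7 ⇒ q(-1) = (1-q)(-2) ⇒ q = 2/3
P2 indiff ⇒ p·6+(1-p)·8 = p·3+(1-p)·9 ⇒ p(3) = (1-p)(1) ⇒ p = 1/4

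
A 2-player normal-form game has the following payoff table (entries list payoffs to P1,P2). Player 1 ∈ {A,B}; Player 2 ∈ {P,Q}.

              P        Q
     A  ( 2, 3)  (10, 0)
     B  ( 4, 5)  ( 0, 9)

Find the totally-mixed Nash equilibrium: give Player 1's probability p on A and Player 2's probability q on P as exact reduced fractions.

P1 indiff ⇒ q·2+(1-q)·10 = q·4+(1-q)·0 ⇒ q(-2) = (1-q)(-10) ⇒ q = 5/6
P2 indiff ⇒ p·3+(1-p)·5 = p·0+(1-p)·9 ⇒ p(3) = (1-p)(4) ⇒ p = 4/7

p=4/7, q=5/6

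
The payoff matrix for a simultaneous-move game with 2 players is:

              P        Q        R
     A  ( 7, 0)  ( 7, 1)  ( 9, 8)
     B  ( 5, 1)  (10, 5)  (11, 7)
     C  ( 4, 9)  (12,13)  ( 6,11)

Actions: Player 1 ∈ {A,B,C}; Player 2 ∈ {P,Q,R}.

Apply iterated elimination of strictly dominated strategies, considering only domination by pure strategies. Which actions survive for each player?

P2 drop P (Q beats it: A:1>0 B:5>1 C:13>9)
P1 drop A (B beats it: Q:10>7 R:11>9)
P1→{B,C} P2→{Q,R}

Remaining: P1:{B,C} P2:{Q,R}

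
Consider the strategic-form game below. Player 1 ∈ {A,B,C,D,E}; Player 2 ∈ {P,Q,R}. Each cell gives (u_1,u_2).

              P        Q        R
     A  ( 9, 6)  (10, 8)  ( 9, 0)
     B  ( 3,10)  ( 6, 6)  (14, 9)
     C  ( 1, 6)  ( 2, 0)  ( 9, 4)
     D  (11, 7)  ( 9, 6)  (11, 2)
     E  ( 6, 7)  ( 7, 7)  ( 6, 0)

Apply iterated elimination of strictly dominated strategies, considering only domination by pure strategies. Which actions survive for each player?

Remaining: P1:{A,D} P2:{P,Q}

P1 drop C (B beats it: P:3>1 Q:6>2 R:14>9)
P1 drop E (A beats it: P:9>6 Q:10>7 R:9>6)
P2 drop R (P beats it: A:6>0 B:10>9 D:7>2)
P1 drop B (A beats it: P:9>3 Q:10>6)
P1→{A,D} P2→{P,Q}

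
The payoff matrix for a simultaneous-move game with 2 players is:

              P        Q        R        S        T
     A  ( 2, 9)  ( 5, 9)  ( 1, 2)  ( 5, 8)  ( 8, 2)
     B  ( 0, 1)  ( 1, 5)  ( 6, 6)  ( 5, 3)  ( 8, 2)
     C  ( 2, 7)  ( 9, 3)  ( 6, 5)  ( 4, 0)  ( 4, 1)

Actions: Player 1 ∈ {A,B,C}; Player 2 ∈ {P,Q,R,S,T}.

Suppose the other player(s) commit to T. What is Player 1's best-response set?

BR_1 = {A,B}

u_1(A vs T) = 8
u_1(B vs T) = 8
u_1(C vs T) = 4
max payoff 8 at {A,B}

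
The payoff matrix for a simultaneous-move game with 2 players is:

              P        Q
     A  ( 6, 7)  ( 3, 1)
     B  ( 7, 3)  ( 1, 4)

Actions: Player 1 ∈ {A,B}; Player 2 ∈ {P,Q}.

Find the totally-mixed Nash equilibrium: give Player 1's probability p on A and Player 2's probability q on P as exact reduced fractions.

P1 indiff ⇒ q·6+(1-q)·3 = q·7+(1-q)·1 ⇒ q(-1) = (1-q)(-2) ⇒ q = 2/3
P2 indiff ⇒ p·7+(1-p)·3 = p·1+(1-p)·4 ⇒ p(6) = (1-p)(1) ⇒ p = 1/7

P1 mixes 1/7 on A; P2 mixes 2/3 on P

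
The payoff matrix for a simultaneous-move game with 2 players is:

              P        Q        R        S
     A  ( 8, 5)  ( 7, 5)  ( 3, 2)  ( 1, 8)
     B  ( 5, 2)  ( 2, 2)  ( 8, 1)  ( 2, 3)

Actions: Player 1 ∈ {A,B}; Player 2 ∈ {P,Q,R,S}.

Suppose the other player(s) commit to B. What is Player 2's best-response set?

P2 best: {S}

u_2(P vs B) = 2
u_2(Q vs B) = 2
u_2(R vs B) = 1
u_2(S vs B) = 3
max payoff 3 at {S}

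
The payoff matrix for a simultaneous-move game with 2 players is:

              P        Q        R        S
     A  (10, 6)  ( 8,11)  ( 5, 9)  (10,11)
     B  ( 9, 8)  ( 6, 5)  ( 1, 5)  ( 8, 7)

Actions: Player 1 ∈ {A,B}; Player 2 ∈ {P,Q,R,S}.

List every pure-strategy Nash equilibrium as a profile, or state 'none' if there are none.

(A,P): not NE [P2→S gives 11>6]
(A,Q): NE
(A,R): not NE [P2→S gives 11>9]
(A,S): NE
(B,P): not NE [P1→A gives 10>9]
(B,Q): not NE [P1→A gives 8>6; P2→P gives 8>5]
(B,R): not NE [P1→A gives 5>1; P2→P gives 8>5]
(B,S): not NE [P1→A gives 10>8; P2→P gives 8>7]

NE set: (A,Q), (A,S)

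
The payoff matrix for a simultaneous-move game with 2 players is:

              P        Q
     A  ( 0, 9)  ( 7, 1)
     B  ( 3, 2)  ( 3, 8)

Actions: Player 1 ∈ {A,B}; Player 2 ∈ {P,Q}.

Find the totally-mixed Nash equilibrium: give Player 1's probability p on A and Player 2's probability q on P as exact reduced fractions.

P1 indiff ⇒ q·0+(1-q)·7 = q·3+(1-q)·3 ⇒ q(-3) = (1-q)(-4) ⇒ q = 4/7
P2 indiff ⇒ p·9+(1-p)·2 = p·1+(1-p)·8 ⇒ p(8) = (1-p)(6) ⇒ p = 3/7

P1 mixes 3/7 on A; P2 mixes 4/7 on P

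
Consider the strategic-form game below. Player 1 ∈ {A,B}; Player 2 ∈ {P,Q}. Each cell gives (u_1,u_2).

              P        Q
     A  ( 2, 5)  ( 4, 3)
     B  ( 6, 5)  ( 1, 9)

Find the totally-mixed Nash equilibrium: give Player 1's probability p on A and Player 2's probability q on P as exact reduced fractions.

P1 indiff ⇒ q·2+(1-q)·4 = q·6+(1-q)·1 ⇒ q(-4) = (1-q)(-3) ⇒ q = 3/7
P2 indiff ⇒ p·5+(1-p)·5 = p·3+(1-p)·9 ⇒ p(2) = (1-p)(4) ⇒ p = 2/3

P1 mixes 2/3 on A; P2 mixes 3/7 on P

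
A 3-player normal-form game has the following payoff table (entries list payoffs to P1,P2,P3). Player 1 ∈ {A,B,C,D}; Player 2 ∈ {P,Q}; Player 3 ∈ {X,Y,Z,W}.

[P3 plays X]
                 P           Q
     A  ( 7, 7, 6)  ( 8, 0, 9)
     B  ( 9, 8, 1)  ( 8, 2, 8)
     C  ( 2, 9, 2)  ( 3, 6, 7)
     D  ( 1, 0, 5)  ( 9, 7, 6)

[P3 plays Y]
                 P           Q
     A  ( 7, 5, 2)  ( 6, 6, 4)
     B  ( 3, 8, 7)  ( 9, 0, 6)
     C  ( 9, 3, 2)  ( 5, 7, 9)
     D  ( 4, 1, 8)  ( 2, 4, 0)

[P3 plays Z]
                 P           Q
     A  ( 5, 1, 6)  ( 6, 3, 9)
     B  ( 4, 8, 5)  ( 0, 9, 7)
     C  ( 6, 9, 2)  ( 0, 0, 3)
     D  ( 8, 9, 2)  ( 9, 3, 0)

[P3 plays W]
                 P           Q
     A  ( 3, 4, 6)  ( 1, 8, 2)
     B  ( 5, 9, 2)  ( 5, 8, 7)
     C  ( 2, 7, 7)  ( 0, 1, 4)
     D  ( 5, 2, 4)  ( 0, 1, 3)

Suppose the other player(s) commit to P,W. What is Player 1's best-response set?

u_1(A vs P,W) = 3
u_1(B vs P,W) = 5
u_1(C vs P,W) = 2
u_1(D vs P,W) = 5
max payoff 5 at {B,D}

BR_1 = {B,D}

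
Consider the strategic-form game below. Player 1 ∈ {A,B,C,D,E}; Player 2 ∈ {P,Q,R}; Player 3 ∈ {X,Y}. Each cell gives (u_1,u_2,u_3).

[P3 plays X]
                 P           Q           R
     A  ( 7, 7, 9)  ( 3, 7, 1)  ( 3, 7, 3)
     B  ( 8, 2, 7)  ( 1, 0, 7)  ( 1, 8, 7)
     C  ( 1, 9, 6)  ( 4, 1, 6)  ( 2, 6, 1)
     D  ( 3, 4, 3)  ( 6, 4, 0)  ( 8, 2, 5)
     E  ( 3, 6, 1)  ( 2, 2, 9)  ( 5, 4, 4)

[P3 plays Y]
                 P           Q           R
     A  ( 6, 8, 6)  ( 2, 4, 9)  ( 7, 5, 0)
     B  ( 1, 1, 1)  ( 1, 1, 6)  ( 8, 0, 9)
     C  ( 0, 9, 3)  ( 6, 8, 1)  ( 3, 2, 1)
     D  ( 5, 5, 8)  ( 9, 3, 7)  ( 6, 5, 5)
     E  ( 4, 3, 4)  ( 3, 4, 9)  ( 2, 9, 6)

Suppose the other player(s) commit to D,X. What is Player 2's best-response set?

P2 best: {P,Q}

u_2(P vs D,X) = 4
u_2(Q vs D,X) = 4
u_2(R vs D,X) = 2
max payoff 4 at {P,Q}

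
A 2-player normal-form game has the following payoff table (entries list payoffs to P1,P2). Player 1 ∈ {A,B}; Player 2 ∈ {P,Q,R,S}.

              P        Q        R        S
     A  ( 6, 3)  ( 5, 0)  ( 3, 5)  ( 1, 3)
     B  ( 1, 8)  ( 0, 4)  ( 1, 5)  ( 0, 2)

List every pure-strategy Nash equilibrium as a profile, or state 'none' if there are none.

PSNE = {(A,R)}

(A,P): not NE [P2→R gives 5>3]
(A,Q): not NE [P2→R gives 5>0]
(A,R): NE
(A,S): not NE [P2→R gives 5>3]
(B,P): not NE [P1→A gives 6>1]
(B,Q): not NE [P1→A gives 5>0; P2→P gives 8>4]
(B,R): not NE [P1→A gives 3>1; P2→P gives 8>5]
(B,S): not NE [P1→A gives 1>0; P2→P gives 8>2]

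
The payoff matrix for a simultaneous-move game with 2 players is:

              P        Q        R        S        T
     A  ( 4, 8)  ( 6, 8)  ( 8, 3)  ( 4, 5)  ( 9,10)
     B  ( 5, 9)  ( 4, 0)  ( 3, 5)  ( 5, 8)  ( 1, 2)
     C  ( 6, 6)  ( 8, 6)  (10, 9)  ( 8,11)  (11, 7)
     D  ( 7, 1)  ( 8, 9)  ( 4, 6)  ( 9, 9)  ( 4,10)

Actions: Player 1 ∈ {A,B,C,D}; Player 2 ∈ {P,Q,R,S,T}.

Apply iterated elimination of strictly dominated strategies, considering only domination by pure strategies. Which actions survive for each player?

P1 drop A (C beats it: P:6>4 Q:8>6 R:10>8 S:8>4 T:11>9)
P1 drop B (C beats it: P:6>5 Q:8>4 R:10>3 S:8>5 T:11>1)
P2 drop P (R beats it: C:9>6 D:6>1)
P2 drop Q (T beats it: C:7>6 D:10>9)
P2 drop R (S beats it: C:11>9 D:9>6)
P1→{C,D} P2→{S,T}

IESDS → P1:{C,D} P2:{S,T}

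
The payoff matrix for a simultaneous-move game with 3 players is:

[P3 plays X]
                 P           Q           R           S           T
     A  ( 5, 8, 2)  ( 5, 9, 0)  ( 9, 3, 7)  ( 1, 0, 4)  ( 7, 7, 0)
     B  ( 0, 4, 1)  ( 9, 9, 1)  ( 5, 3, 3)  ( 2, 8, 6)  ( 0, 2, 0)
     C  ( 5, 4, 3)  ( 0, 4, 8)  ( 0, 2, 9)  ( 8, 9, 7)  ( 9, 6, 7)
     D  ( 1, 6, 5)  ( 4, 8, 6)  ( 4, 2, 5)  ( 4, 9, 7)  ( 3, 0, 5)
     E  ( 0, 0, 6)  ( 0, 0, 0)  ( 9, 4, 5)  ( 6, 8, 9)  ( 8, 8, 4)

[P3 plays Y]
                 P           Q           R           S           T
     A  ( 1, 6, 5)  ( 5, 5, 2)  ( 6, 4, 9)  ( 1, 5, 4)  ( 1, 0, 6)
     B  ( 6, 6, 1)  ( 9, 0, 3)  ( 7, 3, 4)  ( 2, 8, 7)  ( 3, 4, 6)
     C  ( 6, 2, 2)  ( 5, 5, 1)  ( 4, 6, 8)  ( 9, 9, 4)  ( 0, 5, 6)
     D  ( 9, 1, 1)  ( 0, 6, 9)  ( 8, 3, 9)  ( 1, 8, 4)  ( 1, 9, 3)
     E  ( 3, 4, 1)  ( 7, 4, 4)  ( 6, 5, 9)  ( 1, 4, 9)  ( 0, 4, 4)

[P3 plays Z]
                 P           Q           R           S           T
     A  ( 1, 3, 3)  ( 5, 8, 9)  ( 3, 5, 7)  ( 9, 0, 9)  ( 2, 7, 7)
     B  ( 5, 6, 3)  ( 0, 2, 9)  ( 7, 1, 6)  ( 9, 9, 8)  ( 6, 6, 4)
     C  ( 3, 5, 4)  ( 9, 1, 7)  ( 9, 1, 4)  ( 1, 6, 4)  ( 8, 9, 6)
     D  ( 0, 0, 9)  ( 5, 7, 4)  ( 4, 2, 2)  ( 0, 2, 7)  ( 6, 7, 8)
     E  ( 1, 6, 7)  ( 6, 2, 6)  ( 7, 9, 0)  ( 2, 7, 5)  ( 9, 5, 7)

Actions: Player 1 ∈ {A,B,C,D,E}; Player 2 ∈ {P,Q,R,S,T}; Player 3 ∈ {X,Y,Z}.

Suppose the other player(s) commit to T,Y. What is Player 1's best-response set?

P1 best: {B}

u_1(A vs T,Y) = 1
u_1(B vs T,Y) = 3
u_1(C vs T,Y) = 0
u_1(D vs T,Y) = 1
u_1(E vs T,Y) = 0
max payoff 3 at {B}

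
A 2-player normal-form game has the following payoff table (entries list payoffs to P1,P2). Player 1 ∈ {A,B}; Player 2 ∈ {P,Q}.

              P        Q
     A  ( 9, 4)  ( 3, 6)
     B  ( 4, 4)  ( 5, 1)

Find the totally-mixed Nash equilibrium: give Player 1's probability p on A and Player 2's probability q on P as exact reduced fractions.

P1 indiff ⇒ q·9+(1-q)·3 = q·4+(1-q)·5 ⇒ q(5) = (1-q)(2) ⇒ q = 2/7
P2 indiff ⇒ p·4+(1-p)·4 = p·6+(1-p)·1 ⇒ p(-2) = (1-p)(-3) ⇒ p = 3/5

P1 mixes 3/5 on A; P2 mixes 2/7 on P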